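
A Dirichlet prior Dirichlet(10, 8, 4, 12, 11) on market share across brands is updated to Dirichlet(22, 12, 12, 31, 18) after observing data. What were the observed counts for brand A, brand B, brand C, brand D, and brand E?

counts (12, 4, 8, 19, 7)

For a Dirichlet(α) prior with multinomial counts c, the posterior is Dirichlet(α + c) componentwise.
Counts are posterior − prior componentwise: 22−10=12, 12−8=4, 12−4=8, 31−12=19, 18−11=7.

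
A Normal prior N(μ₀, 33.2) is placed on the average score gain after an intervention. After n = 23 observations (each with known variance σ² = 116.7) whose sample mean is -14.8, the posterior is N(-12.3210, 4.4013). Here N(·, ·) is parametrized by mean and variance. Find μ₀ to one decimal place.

The posterior mean is a precision-weighted average: μ_n = (τ₀μ₀ + τ_data·x̄)/(τ₀+τ_data), with τ₀=1/σ₀² and τ_data=n/σ².
Here τ₀ = 1/33.2 = 0.030120 and τ_data = 23/116.7 = 0.197087, so τ_n = 0.227207.
Rearranging for μ₀: μ₀ = (μ_n·τ_n − τ_data·x̄)/τ₀ = (-12.3210·0.227207 − 0.197087·-14.8) / 0.030120 = 0.117470/0.030120 ≈ 3.9.

μ₀ = 3.9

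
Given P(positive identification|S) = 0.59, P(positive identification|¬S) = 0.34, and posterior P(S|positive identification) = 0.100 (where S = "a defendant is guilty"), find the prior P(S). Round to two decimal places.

Bayes' rule in odds form gives O(S|E) = O(S)·[P(E|S)/P(E|¬S)], hence O(S) = O(S|E)/LR.
Posterior odds = 0.100/(1−0.100) = 0.1111. LR = 0.59/0.34 = 1.7353.
Prior odds = 0.1111/1.7353 = 0.0640, so P(S) = 0.0640/(1+0.0640) ≈ 0.06.

P(S) = 0.06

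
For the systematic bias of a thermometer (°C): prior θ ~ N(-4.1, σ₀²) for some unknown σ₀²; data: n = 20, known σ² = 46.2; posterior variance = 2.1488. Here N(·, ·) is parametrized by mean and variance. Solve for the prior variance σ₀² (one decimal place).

Posterior precision equals prior precision plus data precision: 1/σ_n² = 1/σ₀² + n/σ².
So 1/σ₀² = 1/2.1488 − 20/46.2 = 0.465376 − 0.432900 = 0.032476.
Hence σ₀² = 1/0.032476 ≈ 30.8.

σ₀² = 30.8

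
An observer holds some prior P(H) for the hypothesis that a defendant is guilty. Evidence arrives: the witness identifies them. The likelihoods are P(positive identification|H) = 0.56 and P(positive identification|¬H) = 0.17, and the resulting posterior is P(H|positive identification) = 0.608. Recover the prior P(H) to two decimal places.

P(H) = 0.32

In odds form, posterior odds = prior odds × likelihood ratio, so prior odds = posterior odds ÷ LR.
Posterior odds = 0.608/(1−0.608) = 1.5510. LR = 0.56/0.17 = 3.2941.
Prior odds = 1.5510/3.2941 = 0.4708, so P(H) = 0.4708/(1+0.4708) ≈ 0.32.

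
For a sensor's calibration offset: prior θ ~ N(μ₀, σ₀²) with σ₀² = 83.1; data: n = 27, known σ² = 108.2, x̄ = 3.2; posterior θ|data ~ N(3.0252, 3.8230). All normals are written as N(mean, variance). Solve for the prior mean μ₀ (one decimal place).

With known observation variance, the Normal–Normal posterior has precision τ_n = τ₀ + n/σ² and mean μ_n = (τ₀μ₀ + (n/σ²)x̄)/τ_n.
Here τ₀ = 1/83.1 = 0.012034 and τ_data = 27/108.2 = 0.249538, so τ_n = 0.261572.
Rearranging for μ₀: μ₀ = (μ_n·τ_n − τ_data·x̄)/τ₀ = (3.0252·0.261572 − 0.249538·3.2) / 0.012034 = -0.007214/0.012034 ≈ -0.6.

μ₀ = -0.6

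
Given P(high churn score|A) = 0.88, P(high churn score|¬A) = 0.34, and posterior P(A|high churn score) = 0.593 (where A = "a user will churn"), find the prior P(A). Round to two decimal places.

In odds form, posterior odds = prior odds × likelihood ratio, so prior odds = posterior odds ÷ LR.
Posterior odds = 0.593/(1−0.593) = 1.4570. LR = 0.88/0.34 = 2.5882.
Prior odds = 1.4570/2.5882 = 0.5629, so P(A) = 0.5629/(1+0.5629) ≈ 0.36.

P(A) = 0.36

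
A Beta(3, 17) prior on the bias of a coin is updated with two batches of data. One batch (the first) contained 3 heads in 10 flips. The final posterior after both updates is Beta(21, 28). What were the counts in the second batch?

Because Beta–binomial updating is additive in the counts, the combined data contributed (α_post−α_prior, β_post−β_prior) successes and failures.
Total across both batches: 21−3=18 heads, 28−17=11 tails.
Subtract the first batch: 18−3=15 heads and 11−7=4 tails.

15 heads and 4 tails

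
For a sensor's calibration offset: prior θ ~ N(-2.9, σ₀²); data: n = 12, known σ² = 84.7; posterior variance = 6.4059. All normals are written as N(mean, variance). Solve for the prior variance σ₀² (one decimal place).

σ₀² = 69.3

For the Normal–Normal model with known σ², precisions add: τ_n = τ₀ + n/σ².
So 1/σ₀² = 1/6.4059 − 12/84.7 = 0.156106 − 0.141677 = 0.014429.
Hence σ₀² = 1/0.014429 ≈ 69.3.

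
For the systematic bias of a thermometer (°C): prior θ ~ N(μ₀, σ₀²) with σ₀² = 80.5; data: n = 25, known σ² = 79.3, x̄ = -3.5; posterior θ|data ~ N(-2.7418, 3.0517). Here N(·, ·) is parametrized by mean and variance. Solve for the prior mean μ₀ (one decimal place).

μ₀ = 16.5

The posterior mean is a precision-weighted average: μ_n = (τ₀μ₀ + τ_data·x̄)/(τ₀+τ_data), with τ₀=1/σ₀² and τ_data=n/σ².
Here τ₀ = 1/80.5 = 0.012422 and τ_data = 25/79.3 = 0.315259, so τ_n = 0.327681.
Rearranging for μ₀: μ₀ = (μ_n·τ_n − τ_data·x̄)/τ₀ = (-2.7418·0.327681 − 0.315259·-3.5) / 0.012422 = 0.204971/0.012422 ≈ 16.5.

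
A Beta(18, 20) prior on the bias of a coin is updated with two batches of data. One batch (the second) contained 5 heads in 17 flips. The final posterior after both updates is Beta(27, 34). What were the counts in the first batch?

Sequential conjugate updates are equivalent to a single update on the pooled data, so total successes = posterior α − prior α and total failures = posterior β − prior β.
Total across both batches: 27−18=9 heads, 34−20=14 tails.
Subtract the second batch: 9−5=4 heads and 14−12=2 tails.

4 heads and 2 tails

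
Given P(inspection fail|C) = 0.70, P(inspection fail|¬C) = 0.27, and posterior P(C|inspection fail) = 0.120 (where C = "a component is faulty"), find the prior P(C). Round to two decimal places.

In odds form, posterior odds = prior odds × likelihood ratio, so prior odds = posterior odds ÷ LR.
Posterior odds = 0.120/(1−0.120) = 0.1364. LR = 0.70/0.27 = 2.5926.
Prior odds = 0.1364/2.5926 = 0.0526, so P(C) = 0.0526/(1+0.0526) ≈ 0.05.

P(C) = 0.05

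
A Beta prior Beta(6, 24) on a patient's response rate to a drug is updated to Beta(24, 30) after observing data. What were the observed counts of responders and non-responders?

18 responders and 6 non-responders

Beta is conjugate to the binomial likelihood: posterior = Beta(a+s, b+f).
So s = 24 − 6 = 18 and f = 30 − 24 = 6.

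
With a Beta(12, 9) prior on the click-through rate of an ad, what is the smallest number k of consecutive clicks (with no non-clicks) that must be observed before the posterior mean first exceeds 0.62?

After k clicks and 0 non-clicks the posterior is Beta(12+k, 9), with mean (12+k)/(12+9+k).
Set (12+k)/(21+k) > 0.62 and solve: k > (0.62·21 − 12)/(1 − 0.62) = 2.684.
The smallest integer exceeding 2.684 is 3, and checking k=3: (15)/(24) = 0.6250 > 0.62.

k = 3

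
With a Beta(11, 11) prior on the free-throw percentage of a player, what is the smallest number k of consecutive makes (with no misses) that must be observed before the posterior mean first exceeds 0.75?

k = 23

After k makes and 0 misses the posterior is Beta(11+k, 11), with mean (11+k)/(11+11+k).
Set (11+k)/(22+k) > 0.75 and solve: k > (0.75·22 − 11)/(1 − 0.75) = 22.000.
The smallest integer exceeding 22.000 is 23.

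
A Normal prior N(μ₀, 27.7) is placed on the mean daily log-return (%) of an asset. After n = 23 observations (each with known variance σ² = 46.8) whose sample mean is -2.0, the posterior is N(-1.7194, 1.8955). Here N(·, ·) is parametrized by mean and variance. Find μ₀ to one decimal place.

μ₀ = 2.1

With known observation variance, the Normal–Normal posterior has precision τ_n = τ₀ + n/σ² and mean μ_n = (τ₀μ₀ + (n/σ²)x̄)/τ_n.
Here τ₀ = 1/27.7 = 0.036101 and τ_data = 23/46.8 = 0.491453, so τ_n = 0.527554.
Rearranging for μ₀: μ₀ = (μ_n·τ_n − τ_data·x̄)/τ₀ = (-1.7194·0.527554 − 0.491453·-2.0) / 0.036101 = 0.075830/0.036101 ≈ 2.1.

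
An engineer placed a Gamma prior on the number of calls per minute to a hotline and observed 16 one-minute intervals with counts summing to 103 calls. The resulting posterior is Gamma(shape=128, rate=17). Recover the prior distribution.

A Gamma(α, β) prior (rate parametrization) on a Poisson rate with n observations summing to S gives posterior Gamma(α+S, β+n).
So α = 128 − 103 = 25 and β = 17 − 16 = 1.

Gamma(shape=25, rate=1)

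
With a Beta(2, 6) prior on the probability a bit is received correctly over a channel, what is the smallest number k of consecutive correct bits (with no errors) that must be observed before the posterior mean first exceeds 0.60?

k = 8

After k correct bits and 0 errors the posterior is Beta(2+k, 6), with mean (2+k)/(2+6+k).
Set (2+k)/(8+k) > 0.60 and solve: k > (0.60·8 − 2)/(1 − 0.60) = 7.000.
The smallest integer exceeding 7.000 is 8.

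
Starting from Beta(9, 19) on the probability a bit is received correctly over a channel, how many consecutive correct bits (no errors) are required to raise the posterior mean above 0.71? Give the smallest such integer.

k = 38

After k correct bits and 0 errors the posterior is Beta(9+k, 19), with mean (9+k)/(9+19+k).
Set (9+k)/(28+k) > 0.71 and solve: k > (0.71·28 − 9)/(1 − 0.71) = 37.517.
The smallest integer exceeding 37.517 is 38, and checking k=38: (47)/(66) = 0.7121 > 0.71.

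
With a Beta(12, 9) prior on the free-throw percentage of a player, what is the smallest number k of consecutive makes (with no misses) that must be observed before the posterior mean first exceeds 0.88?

k = 55

After k makes and 0 misses the posterior is Beta(12+k, 9), with mean (12+k)/(12+9+k).
Set (12+k)/(21+k) > 0.88 and solve: k > (0.88·21 − 12)/(1 − 0.88) = 54.000.
The smallest integer exceeding 54.000 is 55, and checking k=55: (67)/(76) = 0.8816 > 0.88.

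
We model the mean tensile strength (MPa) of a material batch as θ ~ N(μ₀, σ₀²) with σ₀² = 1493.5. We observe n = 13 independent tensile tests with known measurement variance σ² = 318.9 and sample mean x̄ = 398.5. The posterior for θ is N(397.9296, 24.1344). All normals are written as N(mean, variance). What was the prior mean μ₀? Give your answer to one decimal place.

The posterior mean is a precision-weighted average: μ_n = (τ₀μ₀ + τ_data·x̄)/(τ₀+τ_data), with τ₀=1/σ₀² and τ_data=n/σ².
Here τ₀ = 1/1493.5 = 0.000670 and τ_data = 13/318.9 = 0.040765, so τ_n = 0.041435.
Rearranging for μ₀: μ₀ = (μ_n·τ_n − τ_data·x̄)/τ₀ = (397.9296·0.041435 − 0.040765·398.5) / 0.000670 = 0.243360/0.000670 ≈ 363.2.

μ₀ = 363.2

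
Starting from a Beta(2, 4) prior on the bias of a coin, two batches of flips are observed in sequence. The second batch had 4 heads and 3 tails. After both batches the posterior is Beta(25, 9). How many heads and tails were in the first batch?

Because Beta–binomial updating is additive in the counts, the combined data contributed (α_post−α_prior, β_post−β_prior) successes and failures.
Total across both batches: 25−2=23 heads, 9−4=5 tails.
Subtract the second batch: 23−4=19 heads and 5−3=2 tails.

19 heads and 2 tails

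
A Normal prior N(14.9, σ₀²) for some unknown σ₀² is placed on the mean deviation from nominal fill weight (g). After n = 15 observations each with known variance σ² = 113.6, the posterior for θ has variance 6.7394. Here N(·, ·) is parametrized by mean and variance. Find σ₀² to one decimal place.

For the Normal–Normal model with known σ², precisions add: τ_n = τ₀ + n/σ².
So 1/σ₀² = 1/6.7394 − 15/113.6 = 0.148381 − 0.132042 = 0.016339.
Hence σ₀² = 1/0.016339 ≈ 61.2.

σ₀² = 61.2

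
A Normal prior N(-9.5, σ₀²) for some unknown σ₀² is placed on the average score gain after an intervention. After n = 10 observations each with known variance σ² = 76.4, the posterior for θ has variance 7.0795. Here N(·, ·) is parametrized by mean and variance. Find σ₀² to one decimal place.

For the Normal–Normal model with known σ², precisions add: τ_n = τ₀ + n/σ².
So 1/σ₀² = 1/7.0795 − 10/76.4 = 0.141253 − 0.130890 = 0.010363.
Hence σ₀² = 1/0.010363 ≈ 96.5.

σ₀² = 96.5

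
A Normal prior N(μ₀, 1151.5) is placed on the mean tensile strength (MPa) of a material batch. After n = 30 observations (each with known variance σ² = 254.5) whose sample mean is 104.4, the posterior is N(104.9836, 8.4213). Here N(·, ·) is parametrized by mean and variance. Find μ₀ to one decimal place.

μ₀ = 184.2

The posterior mean is a precision-weighted average: μ_n = (τ₀μ₀ + τ_data·x̄)/(τ₀+τ_data), with τ₀=1/σ₀² and τ_data=n/σ².
Here τ₀ = 1/1151.5 = 0.000868 and τ_data = 30/254.5 = 0.117878, so τ_n = 0.118746.
Rearranging for μ₀: μ₀ = (μ_n·τ_n − τ_data·x̄)/τ₀ = (104.9836·0.118746 − 0.117878·104.4) / 0.000868 = 0.159919/0.000868 ≈ 184.2.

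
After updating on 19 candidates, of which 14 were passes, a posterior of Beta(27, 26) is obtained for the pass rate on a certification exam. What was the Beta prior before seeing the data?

Beta is conjugate to the binomial likelihood: posterior = Beta(a+s, b+f).
Subtract the data counts: 27−14=13, 26−5=21.

Beta(13, 21)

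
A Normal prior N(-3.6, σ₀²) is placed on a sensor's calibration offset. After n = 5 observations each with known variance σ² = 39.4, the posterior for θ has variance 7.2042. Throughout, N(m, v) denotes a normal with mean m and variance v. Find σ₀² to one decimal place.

σ₀² = 84.0

Posterior precision equals prior precision plus data precision: 1/σ_n² = 1/σ₀² + n/σ².
So 1/σ₀² = 1/7.2042 − 5/39.4 = 0.138808 − 0.126904 = 0.011904.
Hence σ₀² = 1/0.011904 ≈ 84.0.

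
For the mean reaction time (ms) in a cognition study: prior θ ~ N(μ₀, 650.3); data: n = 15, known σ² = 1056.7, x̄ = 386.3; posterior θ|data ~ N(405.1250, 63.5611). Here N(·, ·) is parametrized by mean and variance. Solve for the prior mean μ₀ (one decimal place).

μ₀ = 578.9

The posterior mean is a precision-weighted average: μ_n = (τ₀μ₀ + τ_data·x̄)/(τ₀+τ_data), with τ₀=1/σ₀² and τ_data=n/σ².
Here τ₀ = 1/650.3 = 0.001538 and τ_data = 15/1056.7 = 0.014195, so τ_n = 0.015733.
Rearranging for μ₀: μ₀ = (μ_n·τ_n − τ_data·x̄)/τ₀ = (405.1250·0.015733 − 0.014195·386.3) / 0.001538 = 0.890303/0.001538 ≈ 578.9.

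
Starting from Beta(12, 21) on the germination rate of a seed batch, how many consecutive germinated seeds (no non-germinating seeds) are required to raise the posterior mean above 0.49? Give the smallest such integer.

k = 9

After k germinated seeds and 0 non-germinating seeds the posterior is Beta(12+k, 21), with mean (12+k)/(12+21+k).
Set (12+k)/(33+k) > 0.49 and solve: k > (0.49·33 − 12)/(1 − 0.49) = 8.176.
The smallest integer exceeding 8.176 is 9, and checking k=9: (21)/(42) = 0.5000 > 0.49.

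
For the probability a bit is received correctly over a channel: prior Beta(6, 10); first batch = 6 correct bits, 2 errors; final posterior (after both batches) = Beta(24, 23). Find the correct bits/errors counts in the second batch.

12 correct bits and 11 errors

Sequential conjugate updates are equivalent to a single update on the pooled data, so total successes = posterior α − prior α and total failures = posterior β − prior β.
Total across both batches: 24−6=18 correct bits, 23−10=13 errors.
Subtract the first batch: 18−6=12 correct bits and 13−2=11 errors.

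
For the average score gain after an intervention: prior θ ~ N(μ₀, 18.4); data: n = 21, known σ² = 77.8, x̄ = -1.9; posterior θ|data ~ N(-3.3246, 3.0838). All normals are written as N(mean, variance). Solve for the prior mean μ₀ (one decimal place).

μ₀ = -10.4

The posterior mean is a precision-weighted average: μ_n = (τ₀μ₀ + τ_data·x̄)/(τ₀+τ_data), with τ₀=1/σ₀² and τ_data=n/σ².
Here τ₀ = 1/18.4 = 0.054348 and τ_data = 21/77.8 = 0.269923, so τ_n = 0.324271.
Rearranging for μ₀: μ₀ = (μ_n·τ_n − τ_data·x̄)/τ₀ = (-3.3246·0.324271 − 0.269923·-1.9) / 0.054348 = -0.565218/0.054348 ≈ -10.4.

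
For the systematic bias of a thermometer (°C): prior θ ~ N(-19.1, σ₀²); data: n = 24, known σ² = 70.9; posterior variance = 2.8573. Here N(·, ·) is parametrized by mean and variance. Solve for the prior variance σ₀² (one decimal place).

σ₀² = 87.1

Posterior precision equals prior precision plus data precision: 1/σ_n² = 1/σ₀² + n/σ².
So 1/σ₀² = 1/2.8573 − 24/70.9 = 0.349981 − 0.338505 = 0.011476.
Hence σ₀² = 1/0.011476 ≈ 87.1.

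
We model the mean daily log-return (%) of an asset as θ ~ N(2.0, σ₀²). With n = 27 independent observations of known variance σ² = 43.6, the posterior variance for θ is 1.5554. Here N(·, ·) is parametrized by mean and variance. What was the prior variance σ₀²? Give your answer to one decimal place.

For the Normal–Normal model with known σ², precisions add: τ_n = τ₀ + n/σ².
So 1/σ₀² = 1/1.5554 − 27/43.6 = 0.642921 − 0.619266 = 0.023655.
Hence σ₀² = 1/0.023655 ≈ 42.3.

σ₀² = 42.3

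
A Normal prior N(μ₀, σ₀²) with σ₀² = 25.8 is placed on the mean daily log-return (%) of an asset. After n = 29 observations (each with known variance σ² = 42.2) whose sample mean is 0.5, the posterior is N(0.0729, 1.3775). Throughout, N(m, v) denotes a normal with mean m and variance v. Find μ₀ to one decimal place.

μ₀ = -7.5

With known observation variance, the Normal–Normal posterior has precision τ_n = τ₀ + n/σ² and mean μ_n = (τ₀μ₀ + (n/σ²)x̄)/τ_n.
Here τ₀ = 1/25.8 = 0.038760 and τ_data = 29/42.2 = 0.687204, so τ_n = 0.725964.
Rearranging for μ₀: μ₀ = (μ_n·τ_n − τ_data·x̄)/τ₀ = (0.0729·0.725964 − 0.687204·0.5) / 0.038760 = -0.290679/0.038760 ≈ -7.5.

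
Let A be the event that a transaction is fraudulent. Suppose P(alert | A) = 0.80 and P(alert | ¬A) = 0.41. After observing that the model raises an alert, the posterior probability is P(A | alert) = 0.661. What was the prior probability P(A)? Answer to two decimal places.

P(A) = 0.50

Bayes' rule in odds form gives O(A|E) = O(A)·[P(E|A)/P(E|¬A)], hence O(A) = O(A|E)/LR.
Posterior odds = 0.661/(1−0.661) = 1.9499. LR = 0.80/0.41 = 1.9512.
Prior odds = 1.9499/1.9512 = 0.9993, so P(A) = 0.9993/(1+0.9993) ≈ 0.50.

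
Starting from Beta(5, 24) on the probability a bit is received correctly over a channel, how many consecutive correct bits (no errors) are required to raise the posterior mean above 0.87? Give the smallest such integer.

After k correct bits and 0 errors the posterior is Beta(5+k, 24), with mean (5+k)/(5+24+k).
Set (5+k)/(29+k) > 0.87 and solve: k > (0.87·29 − 5)/(1 − 0.87) = 155.615.
The smallest integer exceeding 155.615 is 156, and checking k=156: (161)/(185) = 0.8703 > 0.87.

k = 156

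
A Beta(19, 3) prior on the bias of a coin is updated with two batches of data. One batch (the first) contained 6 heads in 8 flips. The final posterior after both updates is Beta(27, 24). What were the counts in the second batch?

Sequential conjugate updates are equivalent to a single update on the pooled data, so total successes = posterior α − prior α and total failures = posterior β − prior β.
Total across both batches: 27−19=8 heads, 24−3=21 tails.
Subtract the first batch: 8−6=2 heads and 21−2=19 tails.

2 heads and 19 tails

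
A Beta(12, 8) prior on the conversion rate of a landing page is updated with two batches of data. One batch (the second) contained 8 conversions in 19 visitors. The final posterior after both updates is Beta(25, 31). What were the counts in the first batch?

Sequential conjugate updates are equivalent to a single update on the pooled data, so total successes = posterior α − prior α and total failures = posterior β − prior β.
Total across both batches: 25−12=13 conversions, 31−8=23 bounces.
Subtract the second batch: 13−8=5 conversions and 23−11=12 bounces.

5 conversions and 12 bounces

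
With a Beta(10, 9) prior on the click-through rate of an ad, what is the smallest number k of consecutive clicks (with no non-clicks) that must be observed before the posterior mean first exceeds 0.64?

k = 7

After k clicks and 0 non-clicks the posterior is Beta(10+k, 9), with mean (10+k)/(10+9+k).
Set (10+k)/(19+k) > 0.64 and solve: k > (0.64·19 − 10)/(1 − 0.64) = 6.000.
The smallest integer exceeding 6.000 is 7.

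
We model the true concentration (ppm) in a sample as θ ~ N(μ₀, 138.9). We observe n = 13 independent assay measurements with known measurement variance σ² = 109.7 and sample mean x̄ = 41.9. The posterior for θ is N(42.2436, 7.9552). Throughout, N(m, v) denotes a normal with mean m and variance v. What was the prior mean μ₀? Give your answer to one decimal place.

With known observation variance, the Normal–Normal posterior has precision τ_n = τ₀ + n/σ² and mean μ_n = (τ₀μ₀ + (n/σ²)x̄)/τ_n.
Here τ₀ = 1/138.9 = 0.007199 and τ_data = 13/109.7 = 0.118505, so τ_n = 0.125704.
Rearranging for μ₀: μ₀ = (μ_n·τ_n − τ_data·x̄)/τ₀ = (42.2436·0.125704 − 0.118505·41.9) / 0.007199 = 0.344830/0.007199 ≈ 47.9.

μ₀ = 47.9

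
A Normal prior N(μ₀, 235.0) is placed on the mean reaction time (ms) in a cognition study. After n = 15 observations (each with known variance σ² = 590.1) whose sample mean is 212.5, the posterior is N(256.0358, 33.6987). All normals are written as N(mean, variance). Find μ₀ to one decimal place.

μ₀ = 516.1

With known observation variance, the Normal–Normal posterior has precision τ_n = τ₀ + n/σ² and mean μ_n = (τ₀μ₀ + (n/σ²)x̄)/τ_n.
Here τ₀ = 1/235.0 = 0.004255 and τ_data = 15/590.1 = 0.025419, so τ_n = 0.029674.
Rearranging for μ₀: μ₀ = (μ_n·τ_n − τ_data·x̄)/τ₀ = (256.0358·0.029674 − 0.025419·212.5) / 0.004255 = 2.196069/0.004255 ≈ 516.1.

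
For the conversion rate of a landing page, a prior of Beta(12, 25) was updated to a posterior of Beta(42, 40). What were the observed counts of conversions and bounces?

Beta is conjugate to the binomial likelihood: posterior = Beta(α+s, β+f).
Match parameters: s=42−12=30, f=40−25=15.

30 conversions and 15 bounces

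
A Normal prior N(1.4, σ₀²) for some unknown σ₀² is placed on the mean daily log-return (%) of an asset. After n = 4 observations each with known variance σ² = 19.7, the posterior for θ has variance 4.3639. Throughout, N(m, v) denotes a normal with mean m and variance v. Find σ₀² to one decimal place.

σ₀² = 38.3

For the Normal–Normal model with known σ², precisions add: τ_n = τ₀ + n/σ².
So 1/σ₀² = 1/4.3639 − 4/19.7 = 0.229153 − 0.203046 = 0.026107.
Hence σ₀² = 1/0.026107 ≈ 38.3.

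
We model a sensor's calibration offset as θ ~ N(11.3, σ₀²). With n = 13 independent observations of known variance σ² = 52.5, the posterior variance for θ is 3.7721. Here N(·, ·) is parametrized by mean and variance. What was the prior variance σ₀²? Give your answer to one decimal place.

Posterior precision equals prior precision plus data precision: 1/σ_n² = 1/σ₀² + n/σ².
So 1/σ₀² = 1/3.7721 − 13/52.5 = 0.265104 − 0.247619 = 0.017485.
Hence σ₀² = 1/0.017485 ≈ 57.2.

σ₀² = 57.2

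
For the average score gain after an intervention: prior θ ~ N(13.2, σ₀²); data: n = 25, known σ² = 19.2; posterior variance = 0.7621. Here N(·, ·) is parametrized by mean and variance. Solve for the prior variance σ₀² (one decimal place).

For the Normal–Normal model with known σ², precisions add: τ_n = τ₀ + n/σ².
So 1/σ₀² = 1/0.7621 − 25/19.2 = 1.312164 − 1.302083 = 0.010081.
Hence σ₀² = 1/0.010081 ≈ 99.2.

σ₀² = 99.2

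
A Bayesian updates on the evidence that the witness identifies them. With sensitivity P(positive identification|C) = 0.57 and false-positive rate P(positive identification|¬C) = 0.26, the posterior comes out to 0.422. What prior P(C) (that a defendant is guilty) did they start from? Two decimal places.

P(C) = 0.25

Bayes' rule in odds form gives O(C|E) = O(C)·[P(E|C)/P(E|¬C)], hence O(C) = O(C|E)/LR.
Posterior odds = 0.422/(1−0.422) = 0.7301. LR = 0.57/0.26 = 2.1923.
Prior odds = 0.7301/2.1923 = 0.3330, so P(C) = 0.3330/(1+0.3330) ≈ 0.25.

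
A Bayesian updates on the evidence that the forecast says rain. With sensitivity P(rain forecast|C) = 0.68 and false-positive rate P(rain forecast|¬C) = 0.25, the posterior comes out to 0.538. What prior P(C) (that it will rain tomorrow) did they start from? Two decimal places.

In odds form, posterior odds = prior odds × likelihood ratio, so prior odds = posterior odds ÷ LR.
Posterior odds = 0.538/(1−0.538) = 1.1645. LR = 0.68/0.25 = 2.7200.
Prior odds = 1.1645/2.7200 = 0.4281, so P(C) = 0.4281/(1+0.4281) ≈ 0.30.

P(C) = 0.30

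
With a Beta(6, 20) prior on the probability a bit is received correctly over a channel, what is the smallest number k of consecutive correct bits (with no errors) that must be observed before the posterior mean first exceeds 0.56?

k = 20

After k correct bits and 0 errors the posterior is Beta(6+k, 20), with mean (6+k)/(6+20+k).
Set (6+k)/(26+k) > 0.56 and solve: k > (0.56·26 − 6)/(1 − 0.56) = 19.455.
The smallest integer exceeding 19.455 is 20.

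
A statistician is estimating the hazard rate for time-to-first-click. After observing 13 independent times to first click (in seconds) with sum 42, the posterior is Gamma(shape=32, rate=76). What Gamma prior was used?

Gamma(shape=19, rate=34)

For an exponential likelihood with a Gamma(α, β) prior on the rate, n observations with total T give posterior Gamma(α+n, β+T).
So α = 32 − 13 = 19 and β = 76 − 42 = 34.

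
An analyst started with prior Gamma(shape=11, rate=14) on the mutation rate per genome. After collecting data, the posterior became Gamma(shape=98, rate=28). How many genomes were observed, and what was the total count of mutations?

Gamma–Poisson conjugacy: posterior shape = α + Σxᵢ, posterior rate = β + n.
Matching: Σxᵢ = 98 − 11 = 87 and n = 28 − 14 = 14.

n = 14 genomes with total 87 mutations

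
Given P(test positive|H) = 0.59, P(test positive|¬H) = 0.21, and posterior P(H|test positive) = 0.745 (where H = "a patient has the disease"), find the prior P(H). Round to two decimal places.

P(H) = 0.51

Bayes' rule in odds form gives O(H|E) = O(H)·[P(E|H)/P(E|¬H)], hence O(H) = O(H|E)/LR.
Posterior odds = 0.745/(1−0.745) = 2.9216. LR = 0.59/0.21 = 2.8095.
Prior odds = 2.9216/2.8095 = 1.0399, so P(H) = 1.0399/(1+1.0399) ≈ 0.51.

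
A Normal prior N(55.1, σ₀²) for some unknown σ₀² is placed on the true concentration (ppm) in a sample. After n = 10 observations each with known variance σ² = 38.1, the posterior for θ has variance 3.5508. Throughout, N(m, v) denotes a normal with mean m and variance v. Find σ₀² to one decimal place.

σ₀² = 52.2

Posterior precision equals prior precision plus data precision: 1/σ_n² = 1/σ₀² + n/σ².
So 1/σ₀² = 1/3.5508 − 10/38.1 = 0.281627 − 0.262467 = 0.019160.
Hence σ₀² = 1/0.019160 ≈ 52.2.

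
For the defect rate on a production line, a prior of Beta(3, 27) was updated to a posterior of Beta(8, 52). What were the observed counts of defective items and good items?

5 defective items and 25 good items

Beta is conjugate to the binomial likelihood: posterior = Beta(α+s, β+f).
Match parameters: s=8−3=5, f=52−27=25.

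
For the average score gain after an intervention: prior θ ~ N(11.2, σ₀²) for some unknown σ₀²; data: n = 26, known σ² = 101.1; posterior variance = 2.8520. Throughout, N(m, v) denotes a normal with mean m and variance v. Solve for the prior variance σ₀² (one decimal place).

For the Normal–Normal model with known σ², precisions add: τ_n = τ₀ + n/σ².
So 1/σ₀² = 1/2.8520 − 26/101.1 = 0.350631 − 0.257171 = 0.093460.
Hence σ₀² = 1/0.093460 ≈ 10.7.

σ₀² = 10.7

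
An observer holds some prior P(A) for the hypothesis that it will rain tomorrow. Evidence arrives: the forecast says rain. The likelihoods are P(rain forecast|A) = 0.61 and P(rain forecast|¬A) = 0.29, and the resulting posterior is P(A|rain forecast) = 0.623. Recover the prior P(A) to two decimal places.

P(A) = 0.44

Bayes' rule in odds form gives O(A|E) = O(A)·[P(E|A)/P(E|¬A)], hence O(A) = O(A|E)/LR.
Posterior odds = 0.623/(1−0.623) = 1.6525. LR = 0.61/0.29 = 2.1034.
Prior odds = 1.6525/2.1034 = 0.7856, so P(A) = 0.7856/(1+0.7856) ≈ 0.44.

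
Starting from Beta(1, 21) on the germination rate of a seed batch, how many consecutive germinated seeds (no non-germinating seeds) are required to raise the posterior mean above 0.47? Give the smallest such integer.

k = 18

After k germinated seeds and 0 non-germinating seeds the posterior is Beta(1+k, 21), with mean (1+k)/(1+21+k).
Set (1+k)/(22+k) > 0.47 and solve: k > (0.47·22 − 1)/(1 − 0.47) = 17.623.
The smallest integer exceeding 17.623 is 18, and checking k=18: (19)/(40) = 0.4750 > 0.47.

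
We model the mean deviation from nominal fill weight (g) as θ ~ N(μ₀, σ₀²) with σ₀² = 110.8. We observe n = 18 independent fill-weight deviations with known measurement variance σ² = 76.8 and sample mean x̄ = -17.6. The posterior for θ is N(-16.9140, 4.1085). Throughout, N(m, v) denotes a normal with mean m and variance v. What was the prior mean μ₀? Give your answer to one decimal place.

The posterior mean is a precision-weighted average: μ_n = (τ₀μ₀ + τ_data·x̄)/(τ₀+τ_data), with τ₀=1/σ₀² and τ_data=n/σ².
Here τ₀ = 1/110.8 = 0.009025 and τ_data = 18/76.8 = 0.234375, so τ_n = 0.243400.
Rearranging for μ₀: μ₀ = (μ_n·τ_n − τ_data·x̄)/τ₀ = (-16.9140·0.243400 − 0.234375·-17.6) / 0.009025 = 0.008132/0.009025 ≈ 0.9.

μ₀ = 0.9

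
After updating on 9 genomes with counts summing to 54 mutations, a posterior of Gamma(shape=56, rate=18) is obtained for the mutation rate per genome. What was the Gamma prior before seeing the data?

Gamma(shape=2, rate=9)

A Gamma(α, β) prior (rate parametrization) on a Poisson rate with n observations summing to S gives posterior Gamma(α+S, β+n).
So α = 56 − 54 = 2 and β = 18 − 9 = 9.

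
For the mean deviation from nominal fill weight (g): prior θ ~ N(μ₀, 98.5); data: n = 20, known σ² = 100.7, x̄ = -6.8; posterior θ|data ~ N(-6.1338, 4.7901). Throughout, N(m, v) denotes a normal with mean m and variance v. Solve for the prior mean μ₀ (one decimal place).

With known observation variance, the Normal–Normal posterior has precision τ_n = τ₀ + n/σ² and mean μ_n = (τ₀μ₀ + (n/σ²)x̄)/τ_n.
Here τ₀ = 1/98.5 = 0.010152 and τ_data = 20/100.7 = 0.198610, so τ_n = 0.208762.
Rearranging for μ₀: μ₀ = (μ_n·τ_n − τ_data·x̄)/τ₀ = (-6.1338·0.208762 − 0.198610·-6.8) / 0.010152 = 0.070044/0.010152 ≈ 6.9.

μ₀ = 6.9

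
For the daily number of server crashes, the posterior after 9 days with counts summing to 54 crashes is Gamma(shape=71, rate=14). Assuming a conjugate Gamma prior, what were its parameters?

Gamma(shape=17, rate=5)

A Gamma(α, β) prior (rate parametrization) on a Poisson rate with n observations summing to S gives posterior Gamma(α+S, β+n).
So α = 71 − 54 = 17 and β = 14 − 9 = 5.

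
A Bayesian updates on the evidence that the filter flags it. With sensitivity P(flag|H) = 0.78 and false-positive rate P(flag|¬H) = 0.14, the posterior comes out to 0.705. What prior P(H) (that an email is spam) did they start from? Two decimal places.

Bayes' rule in odds form gives O(H|E) = O(H)·[P(E|H)/P(E|¬H)], hence O(H) = O(H|E)/LR.
Posterior odds = 0.705/(1−0.705) = 2.3898. LR = 0.78/0.14 = 5.5714.
Prior odds = 2.3898/5.5714 = 0.4289, so P(H) = 0.4289/(1+0.4289) ≈ 0.30.

P(H) = 0.30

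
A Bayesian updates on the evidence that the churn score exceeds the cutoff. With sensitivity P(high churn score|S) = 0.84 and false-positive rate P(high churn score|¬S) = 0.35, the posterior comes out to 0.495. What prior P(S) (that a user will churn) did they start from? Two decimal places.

In odds form, posterior odds = prior odds × likelihood ratio, so prior odds = posterior odds ÷ LR.
Posterior odds = 0.495/(1−0.495) = 0.9802. LR = 0.84/0.35 = 2.4000.
Prior odds = 0.9802/2.4000 = 0.4084, so P(S) = 0.4084/(1+0.4084) ≈ 0.29.

P(S) = 0.29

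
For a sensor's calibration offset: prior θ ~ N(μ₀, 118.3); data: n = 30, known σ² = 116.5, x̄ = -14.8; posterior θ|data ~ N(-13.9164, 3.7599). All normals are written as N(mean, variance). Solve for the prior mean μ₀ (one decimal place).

μ₀ = 13.0

The posterior mean is a precision-weighted average: μ_n = (τ₀μ₀ + τ_data·x̄)/(τ₀+τ_data), with τ₀=1/σ₀² and τ_data=n/σ².
Here τ₀ = 1/118.3 = 0.008453 and τ_data = 30/116.5 = 0.257511, so τ_n = 0.265964.
Rearranging for μ₀: μ₀ = (μ_n·τ_n − τ_data·x̄)/τ₀ = (-13.9164·0.265964 − 0.257511·-14.8) / 0.008453 = 0.109901/0.008453 ≈ 13.0.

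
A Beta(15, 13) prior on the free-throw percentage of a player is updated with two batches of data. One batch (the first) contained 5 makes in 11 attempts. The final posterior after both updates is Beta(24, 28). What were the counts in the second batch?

Sequential conjugate updates are equivalent to a single update on the pooled data, so total successes = posterior α − prior α and total failures = posterior β − prior β.
Total across both batches: 24−15=9 makes, 28−13=15 misses.
Subtract the first batch: 9−5=4 makes and 15−6=9 misses.

4 makes and 9 misses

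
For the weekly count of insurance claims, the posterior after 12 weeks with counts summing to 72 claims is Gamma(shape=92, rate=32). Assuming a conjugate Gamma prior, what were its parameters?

Gamma(shape=20, rate=20)

A Gamma(α, β) prior (rate parametrization) on a Poisson rate with n observations summing to S gives posterior Gamma(α+S, β+n).
So α = 92 − 72 = 20 and β = 32 − 12 = 20.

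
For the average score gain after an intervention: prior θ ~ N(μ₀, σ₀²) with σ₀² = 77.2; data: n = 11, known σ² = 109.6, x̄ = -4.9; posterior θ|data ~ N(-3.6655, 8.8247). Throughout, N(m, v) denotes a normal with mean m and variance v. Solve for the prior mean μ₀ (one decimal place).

μ₀ = 5.9

With known observation variance, the Normal–Normal posterior has precision τ_n = τ₀ + n/σ² and mean μ_n = (τ₀μ₀ + (n/σ²)x̄)/τ_n.
Here τ₀ = 1/77.2 = 0.012953 and τ_data = 11/109.6 = 0.100365, so τ_n = 0.113318.
Rearranging for μ₀: μ₀ = (μ_n·τ_n − τ_data·x̄)/τ₀ = (-3.6655·0.113318 − 0.100365·-4.9) / 0.012953 = 0.076421/0.012953 ≈ 5.9.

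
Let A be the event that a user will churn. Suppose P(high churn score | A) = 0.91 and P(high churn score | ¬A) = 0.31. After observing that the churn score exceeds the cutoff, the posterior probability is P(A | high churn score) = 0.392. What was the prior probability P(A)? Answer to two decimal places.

Bayes' rule in odds form gives O(A|E) = O(A)·[P(E|A)/P(E|¬A)], hence O(A) = O(A|E)/LR.
Posterior odds = 0.392/(1−0.392) = 0.6447. LR = 0.91/0.31 = 2.9355.
Prior odds = 0.6447/2.9355 = 0.2196, so P(A) = 0.2196/(1+0.2196) ≈ 0.18.

P(A) = 0.18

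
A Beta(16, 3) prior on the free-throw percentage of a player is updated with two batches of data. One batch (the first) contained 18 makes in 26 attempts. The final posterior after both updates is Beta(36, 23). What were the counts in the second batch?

Sequential conjugate updates are equivalent to a single update on the pooled data, so total successes = posterior α − prior α and total failures = posterior β − prior β.
Total across both batches: 36−16=20 makes, 23−3=20 misses.
Subtract the first batch: 20−18=2 makes and 20−8=12 misses.

2 makes and 12 misses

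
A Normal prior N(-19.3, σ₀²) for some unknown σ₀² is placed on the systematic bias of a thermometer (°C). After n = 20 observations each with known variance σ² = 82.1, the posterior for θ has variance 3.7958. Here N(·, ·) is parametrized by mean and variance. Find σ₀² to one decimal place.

σ₀² = 50.4

Posterior precision equals prior precision plus data precision: 1/σ_n² = 1/σ₀² + n/σ².
So 1/σ₀² = 1/3.7958 − 20/82.1 = 0.263449 − 0.243605 = 0.019844.
Hence σ₀² = 1/0.019844 ≈ 50.4.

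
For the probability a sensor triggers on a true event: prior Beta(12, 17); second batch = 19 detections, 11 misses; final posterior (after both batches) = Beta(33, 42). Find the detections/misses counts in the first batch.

2 detections and 14 misses

Because Beta–binomial updating is additive in the counts, the combined data contributed (α_post−α_prior, β_post−β_prior) successes and failures.
Total across both batches: 33−12=21 detections, 42−17=25 misses.
Subtract the second batch: 21−19=2 detections and 25−11=14 misses.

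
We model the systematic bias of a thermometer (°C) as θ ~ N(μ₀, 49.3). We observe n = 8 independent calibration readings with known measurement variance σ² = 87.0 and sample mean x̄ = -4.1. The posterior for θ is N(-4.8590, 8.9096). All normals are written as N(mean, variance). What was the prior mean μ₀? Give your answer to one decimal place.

The posterior mean is a precision-weighted average: μ_n = (τ₀μ₀ + τ_data·x̄)/(τ₀+τ_data), with τ₀=1/σ₀² and τ_data=n/σ².
Here τ₀ = 1/49.3 = 0.020284 and τ_data = 8/87.0 = 0.091954, so τ_n = 0.112238.
Rearranging for μ₀: μ₀ = (μ_n·τ_n − τ_data·x̄)/τ₀ = (-4.8590·0.112238 − 0.091954·-4.1) / 0.020284 = -0.168353/0.020284 ≈ -8.3.

μ₀ = -8.3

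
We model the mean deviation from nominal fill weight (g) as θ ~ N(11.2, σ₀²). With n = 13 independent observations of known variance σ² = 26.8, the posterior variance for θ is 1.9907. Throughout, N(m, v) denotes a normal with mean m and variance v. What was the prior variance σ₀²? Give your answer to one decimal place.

For the Normal–Normal model with known σ², precisions add: τ_n = τ₀ + n/σ².
So 1/σ₀² = 1/1.9907 − 13/26.8 = 0.502336 − 0.485075 = 0.017261.
Hence σ₀² = 1/0.017261 ≈ 57.9.

σ₀² = 57.9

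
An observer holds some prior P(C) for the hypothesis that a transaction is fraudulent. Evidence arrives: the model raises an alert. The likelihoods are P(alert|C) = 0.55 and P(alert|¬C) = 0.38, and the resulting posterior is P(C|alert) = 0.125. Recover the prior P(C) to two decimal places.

P(C) = 0.09

Bayes' rule in odds form gives O(C|E) = O(C)·[P(E|C)/P(E|¬C)], hence O(C) = O(C|E)/LR.
Posterior odds = 0.125/(1−0.125) = 0.1429. LR = 0.55/0.38 = 1.4474.
Prior odds = 0.1429/1.4474 = 0.0987, so P(C) = 0.0987/(1+0.0987) ≈ 0.09.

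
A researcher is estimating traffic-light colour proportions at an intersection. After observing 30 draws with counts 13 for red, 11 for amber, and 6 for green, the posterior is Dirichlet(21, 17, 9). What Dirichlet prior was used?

Dirichlet(8, 6, 3)

For a Dirichlet(α) prior with multinomial counts c, the posterior is Dirichlet(α + c) componentwise.
Subtract each count from the matching posterior parameter: 21−13=8, 17−11=6, 9−6=3.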